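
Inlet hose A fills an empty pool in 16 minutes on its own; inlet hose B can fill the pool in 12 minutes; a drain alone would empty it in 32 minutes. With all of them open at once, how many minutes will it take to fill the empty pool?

96/11 minutes

Net rate = 1/16 + 1/12 − 1/32 = (6 + 8 − 3)/96 = 11/96 per minute.
Filling time = 1 ÷ (11/96) = 96/11 minutes.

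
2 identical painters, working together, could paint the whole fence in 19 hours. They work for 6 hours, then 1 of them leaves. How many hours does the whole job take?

32 hours

One painter does 1/38 of the job per hour.
After 6 hours with 2 painters, 6/19 is done (13/19 left).
With 1 painter the rate is 1/38, so the rest takes 13/19 ÷ 1/38 = 26 hours.
Total = 6 + 26 = 32 hours.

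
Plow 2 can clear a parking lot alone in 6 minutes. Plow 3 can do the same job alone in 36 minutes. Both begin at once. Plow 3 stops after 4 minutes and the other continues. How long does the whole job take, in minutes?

16/3 minutes

In the first 4 minutes the combined rate is 7/36, so 7/9 of the job is done, leaving 2/9.
After Plow 3 leaves the rate is 1/6 per minute; the remaining 2/9 takes 4/3 minutes.
Total = 4 + 4/3 = 16/3 minutes.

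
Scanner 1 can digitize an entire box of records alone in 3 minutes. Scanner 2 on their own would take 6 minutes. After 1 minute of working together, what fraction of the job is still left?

1/2

Combined rate: 1/3 + 1/6 = (2 + 1)/6 = 3/6 = 1/2 per minute.
In 1 minute they complete 1·1/2 = 1/2 of the job.
So 1/2 remains.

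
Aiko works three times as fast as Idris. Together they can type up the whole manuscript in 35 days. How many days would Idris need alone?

Let Idris's rate be r; then Aiko's rate is 3r, so together (3 + 1)r = 4r = 1/35.
Thus r = 1/140 per day.
Idris alone: 140 days; Aiko alone: 140/3 days.

140 days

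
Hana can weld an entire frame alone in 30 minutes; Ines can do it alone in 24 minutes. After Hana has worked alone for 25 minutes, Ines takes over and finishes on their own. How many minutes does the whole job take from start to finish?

In 25 minutes Hana does 25/30 = 5/6 of the job, leaving 1/6.
Ines works at 1/24 per minute, so finishing takes 1/6 ÷ 1/24 = 4 minutes.
Total time = 25 + 4 = 29 minutes.

29 minutes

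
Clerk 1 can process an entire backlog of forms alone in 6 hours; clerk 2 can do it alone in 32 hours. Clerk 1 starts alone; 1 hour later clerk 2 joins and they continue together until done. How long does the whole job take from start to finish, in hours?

99/19 hours

In 1 hour clerk 1 does 1/6 of the job, leaving 5/6.
Clerk 1 and clerk 2 together work at 19/96 per hour, so finishing takes 5/6 ÷ 19/96 = 80/19 hours.
Total time = 1 + 80/19 = 99/19 hours.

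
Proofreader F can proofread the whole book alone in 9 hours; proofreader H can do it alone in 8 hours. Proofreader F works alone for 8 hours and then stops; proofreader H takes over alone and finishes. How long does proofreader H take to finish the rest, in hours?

In 8 hours proofreader F does 8/9 of the job, leaving 1/9.
Proofreader H works at 1/8 per hour, so finishing takes 1/9 ÷ 1/8 = 8/9 hours.

8/9 hours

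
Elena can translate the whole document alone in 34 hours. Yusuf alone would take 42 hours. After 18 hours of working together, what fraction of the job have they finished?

Combined rate: 1/34 + 1/42 = (21 + 17)/714 = 38/714 = 19/357 per hour.
In 18 hours they complete 18·19/357 = 114/119 of the job.

114/119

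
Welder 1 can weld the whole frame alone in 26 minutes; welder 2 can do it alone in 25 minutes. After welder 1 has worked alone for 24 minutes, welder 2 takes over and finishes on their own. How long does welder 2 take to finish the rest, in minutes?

In 24 minutes welder 1 does 24/26 = 12/13 of the job, leaving 1/13.
Welder 2 works at 1/25 per minute, so finishing takes 1/13 ÷ 1/25 = 25/13 minutes.

25/13 minutes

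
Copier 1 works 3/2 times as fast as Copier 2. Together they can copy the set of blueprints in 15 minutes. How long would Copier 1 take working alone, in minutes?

Let Copier 2's rate be r; then Copier 1's rate is (3/2)r, so together (3/2 + 1)r = (5/2)r = 1/15.
Thus r = 2/75 per minute.
Copier 2 alone: 75/2 minutes; Copier 1 alone: 25 minutes.

25 minutes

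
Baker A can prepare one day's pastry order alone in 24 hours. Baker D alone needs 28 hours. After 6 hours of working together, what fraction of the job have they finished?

13/28

Combined rate: 1/24 + 1/28 = (7 + 6)/168 = 13/168 per hour.
In 6 hours they complete 6·13/168 = 13/28 of the job.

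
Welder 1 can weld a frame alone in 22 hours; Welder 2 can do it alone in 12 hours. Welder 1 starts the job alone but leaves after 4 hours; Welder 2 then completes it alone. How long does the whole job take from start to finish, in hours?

152/11 hours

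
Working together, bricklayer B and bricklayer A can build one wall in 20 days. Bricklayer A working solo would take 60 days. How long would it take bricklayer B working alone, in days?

30 days

Combined rate is 1/20 per day.
Known contribution: 1/60 per day.
So bricklayer B's rate is 1/20 − 1/60 = 1/30, meaning 30 days alone.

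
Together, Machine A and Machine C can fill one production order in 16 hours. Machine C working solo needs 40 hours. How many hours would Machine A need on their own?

Combined rate is 1/16 per hour.
Known contribution: 1/40 per hour.
So Machine A's rate is 1/16 − 1/40 = 3/80, meaning 80/3 hours alone.

80/3 hours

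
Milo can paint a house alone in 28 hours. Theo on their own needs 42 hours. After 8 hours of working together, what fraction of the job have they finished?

Combined rate: 1/28 + 1/42 = (3 + 2)/84 = 5/84 per hour.
In 8 hours they complete 8·5/84 = 10/21 of the job.

10/21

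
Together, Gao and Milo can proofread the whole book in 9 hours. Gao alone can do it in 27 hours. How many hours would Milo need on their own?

Combined rate is 1/9 per hour.
Known contribution: 1/27 per hour.
So Milo's rate is 1/9 − 1/27 = 2/27, meaning 27/2 hours alone.

27/2 hours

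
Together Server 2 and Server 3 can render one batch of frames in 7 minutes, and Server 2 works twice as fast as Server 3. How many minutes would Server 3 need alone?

Let Server 3's rate be r; then Server 2's rate is 2r, so together (2 + 1)r = 3r = 1/7.
Thus r = 1/21 per minute.
Server 3 alone: 21 minutes; Server 2 alone: 21/2 minutes.

21 minutes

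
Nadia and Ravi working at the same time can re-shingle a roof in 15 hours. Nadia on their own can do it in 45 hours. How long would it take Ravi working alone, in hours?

Combined rate is 1/15 per hour.
Known contribution: 1/45 per hour.
So Ravi's rate is 1/15 − 1/45 = 2/45, meaning 45/2 hours alone.

45/2 hours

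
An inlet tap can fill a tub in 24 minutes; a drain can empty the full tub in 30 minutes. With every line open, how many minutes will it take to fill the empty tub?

120 minutes

Net rate = 1/24 − 1/30 = (5 − 4)/120 = 1/120 per minute.
Filling time = 1 ÷ (1/120) = 120 minutes.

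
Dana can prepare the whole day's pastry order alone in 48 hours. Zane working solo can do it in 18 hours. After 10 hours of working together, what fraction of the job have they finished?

Combined rate: 1/48 + 1/18 = (3 + 8)/144 = 11/144 per hour.
In 10 hours they complete 10·11/144 = 55/72 of the job.

55/72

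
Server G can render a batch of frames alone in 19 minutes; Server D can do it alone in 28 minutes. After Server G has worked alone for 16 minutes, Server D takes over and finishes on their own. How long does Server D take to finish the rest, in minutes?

84/19 minutes

In 16 minutes Server G does 16/19 of the job, leaving 3/19.
Server D works at 1/28 per minute, so finishing takes 3/19 ÷ 1/28 = 84/19 minutes.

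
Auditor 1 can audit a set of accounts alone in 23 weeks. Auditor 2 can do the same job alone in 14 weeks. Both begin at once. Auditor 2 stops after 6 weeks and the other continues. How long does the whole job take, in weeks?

92/7 weeks

In the first 6 weeks the combined rate is 37/322, so 111/161 of the job is done, leaving 50/161.
After auditor 2 leaves the rate is 1/23 per week; the remaining 50/161 takes 50/7 weeks.
Total = 6 + 50/7 = 92/7 weeks.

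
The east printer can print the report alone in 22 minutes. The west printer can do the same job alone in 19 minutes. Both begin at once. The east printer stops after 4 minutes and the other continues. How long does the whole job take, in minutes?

In the first 4 minutes the combined rate is 41/418, so 82/209 of the job is done, leaving 127/209.
After the east printer leaves the rate is 1/19 per minute; the remaining 127/209 takes 127/11 minutes.
Total = 4 + 127/11 = 171/11 minutes.

171/11 minutes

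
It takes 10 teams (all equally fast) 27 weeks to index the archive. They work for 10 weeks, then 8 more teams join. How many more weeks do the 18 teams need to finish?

One team does 1/270 of the job per week.
After 10 weeks with 10 teams, 10/27 is done (17/27 left).
With 18 teams the rate is 18/270 = 1/15, so the rest takes 17/27 ÷ 1/15 = 85/9 weeks.

85/9 weeks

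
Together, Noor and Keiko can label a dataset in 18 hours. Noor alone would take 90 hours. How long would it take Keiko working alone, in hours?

45/2 hours

Combined rate is 1/18 per hour.
Known contribution: 1/90 per hour.
So Keiko's rate is 1/18 − 1/90 = 2/45, meaning 45/2 hours alone.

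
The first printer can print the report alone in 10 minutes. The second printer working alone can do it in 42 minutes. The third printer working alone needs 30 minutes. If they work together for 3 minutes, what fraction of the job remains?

37/70

Combined rate: 1/10 + 1/42 + 1/30 = (21 + 5 + 7)/210 = 33/210 = 11/70 per minute.
In 3 minutes they complete 3·11/70 = 33/70 of the job.
So 37/70 remains.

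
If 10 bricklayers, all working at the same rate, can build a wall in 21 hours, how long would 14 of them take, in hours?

15 hours

Total work is 10·21 = 210 bricklayer-hours.
With 14 bricklayers: 210/14 = 15 hours.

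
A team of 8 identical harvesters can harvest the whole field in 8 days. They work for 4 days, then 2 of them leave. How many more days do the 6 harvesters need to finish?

One harvester does 1/64 of the job per day.
After 4 days with 8 harvesters, 1/2 is done (1/2 left).
With 6 harvesters the rate is 6/64 = 3/32, so the rest takes 1/2 ÷ 3/32 = 16/3 days.

16/3 days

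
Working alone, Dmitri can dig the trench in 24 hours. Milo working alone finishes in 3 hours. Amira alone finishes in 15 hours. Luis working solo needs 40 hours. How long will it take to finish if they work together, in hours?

Combined rate: 1/24 + 1/3 + 1/15 + 1/40 = (5 + 40 + 8 + 3)/120 = 56/120 = 7/15 per hour.
Time = 1 ÷ (7/15) = 15/7 hours.

15/7 hours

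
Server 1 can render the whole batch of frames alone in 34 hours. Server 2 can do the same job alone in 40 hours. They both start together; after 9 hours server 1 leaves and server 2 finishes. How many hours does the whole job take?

In the first 9 hours the combined rate is 37/680, so 333/680 of the job is done, leaving 347/680.
After server 1 leaves the rate is 1/40 per hour; the remaining 347/680 takes 347/17 hours.
Total = 9 + 347/17 = 500/17 hours.

500/17 hours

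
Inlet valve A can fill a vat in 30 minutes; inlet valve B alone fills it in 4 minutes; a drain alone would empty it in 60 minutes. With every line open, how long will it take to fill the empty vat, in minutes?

15/4 minutes

Net rate = 1/30 + 1/4 − 1/60 = (2 + 15 − 1)/60 = 16/60 = 4/15 per minute.
Filling time = 1 ÷ (4/15) = 15/4 minutes.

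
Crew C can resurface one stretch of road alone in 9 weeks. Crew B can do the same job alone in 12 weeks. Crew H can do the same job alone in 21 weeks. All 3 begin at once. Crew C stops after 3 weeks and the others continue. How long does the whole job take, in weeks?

56/11 weeks

In the first 3 weeks the combined rate is 61/252, so 61/84 of the job is done, leaving 23/84.
After Crew C leaves the rate is 11/84 per week; the remaining 23/84 takes 23/11 weeks.
Total = 3 + 23/11 = 56/11 weeks.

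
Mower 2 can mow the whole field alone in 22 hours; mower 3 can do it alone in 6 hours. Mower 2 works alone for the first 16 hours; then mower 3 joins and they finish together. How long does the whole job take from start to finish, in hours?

In 16 hours mower 2 does 16/22 = 8/11 of the job, leaving 3/11.
Mower 2 and mower 3 together work at 7/33 per hour, so finishing takes 3/11 ÷ 7/33 = 9/7 hours.
Total time = 16 + 9/7 = 121/7 hours.

121/7 hours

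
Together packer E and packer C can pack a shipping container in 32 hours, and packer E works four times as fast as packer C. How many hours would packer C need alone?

Let packer C's rate be r; then packer E's rate is 4r, so together (4 + 1)r = 5r = 1/32.
Thus r = 1/160 per hour.
Packer C alone: 160 hours; packer E alone: 40 hours.

160 hours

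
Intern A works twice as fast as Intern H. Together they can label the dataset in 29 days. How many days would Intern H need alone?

87 days

Let Intern H's rate be r; then Intern A's rate is 2r, so together (2 + 1)r = 3r = 1/29.
Thus r = 1/87 per day.
Intern H alone: 87 days; Intern A alone: 87/2 days.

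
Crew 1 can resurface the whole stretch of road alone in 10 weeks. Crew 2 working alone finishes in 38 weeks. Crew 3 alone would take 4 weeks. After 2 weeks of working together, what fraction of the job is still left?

Combined rate: 1/10 + 1/38 + 1/4 = (38 + 10 + 95)/380 = 143/380 per week.
In 2 weeks they complete 2·143/380 = 143/190 of the job.
So 47/190 remains.

47/190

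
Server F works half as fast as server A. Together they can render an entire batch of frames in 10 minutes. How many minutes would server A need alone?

15 minutes

Let server A's rate be r; then server F's rate is (1/2)r, so together (1/2 + 1)r = (3/2)r = 1/10.
Thus r = 1/15 per minute.
Server A alone: 15 minutes; server F alone: 30 minutes.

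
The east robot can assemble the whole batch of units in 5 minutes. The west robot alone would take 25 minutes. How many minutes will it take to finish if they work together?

With two workers the combined time is the product over the sum: 5·25/(5+25) = 125/30 = 25/6 minutes.

25/6 minutes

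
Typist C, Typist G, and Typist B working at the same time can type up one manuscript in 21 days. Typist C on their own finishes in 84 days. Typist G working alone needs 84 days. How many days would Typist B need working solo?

42 days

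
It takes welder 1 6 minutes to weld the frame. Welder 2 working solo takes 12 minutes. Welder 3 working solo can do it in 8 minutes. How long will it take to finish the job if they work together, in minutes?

8/3 minutes

Combined rate: 1/6 + 1/12 + 1/8 = (4 + 2 + 3)/24 = 9/24 = 3/8 per minute.
Time = 1 ÷ (3/8) = 8/3 minutes.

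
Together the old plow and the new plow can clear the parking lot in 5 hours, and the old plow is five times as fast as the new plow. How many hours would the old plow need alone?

Let the new plow's rate be r; then the old plow's rate is 5r, so together (5 + 1)r = 6r = 1/5.
Thus r = 1/30 per hour.
The new plow alone: 30 hours; the old plow alone: 6 hours.

6 hours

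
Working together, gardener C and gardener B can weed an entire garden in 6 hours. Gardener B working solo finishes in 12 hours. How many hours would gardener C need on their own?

12 hours

Combined rate is 1/6 per hour.
Known contribution: 1/12 per hour.
So gardener C's rate is 1/6 − 1/12 = 1/12, meaning 12 hours alone.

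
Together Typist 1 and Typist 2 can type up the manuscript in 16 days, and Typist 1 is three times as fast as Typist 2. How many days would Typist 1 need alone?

64/3 days

Let Typist 2's rate be r; then Typist 1's rate is 3r, so together (3 + 1)r = 4r = 1/16.
Thus r = 1/64 per day.
Typist 2 alone: 64 days; Typist 1 alone: 64/3 days.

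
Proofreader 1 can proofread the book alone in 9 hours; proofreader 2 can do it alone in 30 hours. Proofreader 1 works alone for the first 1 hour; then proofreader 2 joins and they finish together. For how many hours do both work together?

80/13 hours

In 1 hour proofreader 1 does 1/9 of the job, leaving 8/9.
Proofreader 1 and proofreader 2 together work at 13/90 per hour, so finishing takes 8/9 ÷ 13/90 = 80/13 hours.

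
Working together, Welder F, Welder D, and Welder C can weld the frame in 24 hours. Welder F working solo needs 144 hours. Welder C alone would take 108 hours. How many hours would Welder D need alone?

Combined rate is 1/24 per hour.
Known contribution: 1/144 + 1/108 = (3 + 4)/432 = 7/432 per hour.
So Welder D's rate is 1/24 − 7/432 = 11/432, meaning 432/11 hours alone.

432/11 hours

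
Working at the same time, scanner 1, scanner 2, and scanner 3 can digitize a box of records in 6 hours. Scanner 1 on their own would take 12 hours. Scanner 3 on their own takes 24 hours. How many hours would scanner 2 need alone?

24 hours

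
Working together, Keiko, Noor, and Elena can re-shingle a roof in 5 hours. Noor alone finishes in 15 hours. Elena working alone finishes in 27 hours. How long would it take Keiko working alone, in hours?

135/13 hours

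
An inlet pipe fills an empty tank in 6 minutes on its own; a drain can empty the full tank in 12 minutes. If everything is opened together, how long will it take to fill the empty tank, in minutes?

12 minutes

Net rate = 1/6 − 1/12 = (2 − 1)/12 = 1/12 per minute.
Filling time = 1 ÷ (1/12) = 12 minutes.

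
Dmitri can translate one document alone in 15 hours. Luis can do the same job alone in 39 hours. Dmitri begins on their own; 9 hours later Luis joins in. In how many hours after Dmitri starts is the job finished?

In the first 9 hours Dmitri alone does 9/15 = 3/5 of the job, leaving 2/5.
Once everyone is working, combined rate: 1/15 + 1/39 = (13 + 5)/195 = 18/195 = 6/65 per hour.
Remaining 2/5 at 6/65 per hour takes 13/3 hours.
Total from the start = 9 + 13/3 = 40/3 hours.

40/3 hours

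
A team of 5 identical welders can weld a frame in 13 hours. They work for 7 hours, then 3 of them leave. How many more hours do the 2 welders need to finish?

One welder does 1/65 of the job per hour.
After 7 hours with 5 welders, 7/13 is done (6/13 left).
With 2 welders the rate is 2/65, so the rest takes 6/13 ÷ 2/65 = 15 hours.

15 hours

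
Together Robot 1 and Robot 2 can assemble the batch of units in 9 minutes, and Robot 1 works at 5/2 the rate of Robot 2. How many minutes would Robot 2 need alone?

Let Robot 2's rate be r; then Robot 1's rate is (5/2)r, so together (5/2 + 1)r = (7/2)r = 1/9.
Thus r = 2/63 per minute.
Robot 2 alone: 63/2 minutes; Robot 1 alone: 63/5 minutes.

63/2 minutes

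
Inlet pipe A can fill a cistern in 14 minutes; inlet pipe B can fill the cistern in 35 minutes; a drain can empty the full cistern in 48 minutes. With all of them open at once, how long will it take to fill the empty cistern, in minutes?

240/19 minutes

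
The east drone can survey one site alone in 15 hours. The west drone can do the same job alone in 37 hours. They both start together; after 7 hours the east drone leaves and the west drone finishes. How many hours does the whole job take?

In the first 7 hours the combined rate is 52/555, so 364/555 of the job is done, leaving 191/555.
After the east drone leaves the rate is 1/37 per hour; the remaining 191/555 takes 191/15 hours.
Total = 7 + 191/15 = 296/15 hours.

296/15 hours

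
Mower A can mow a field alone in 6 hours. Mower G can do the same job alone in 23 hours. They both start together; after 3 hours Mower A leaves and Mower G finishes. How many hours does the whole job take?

23/2 hours

In the first 3 hours the combined rate is 29/138, so 29/46 of the job is done, leaving 17/46.
After Mower A leaves the rate is 1/23 per hour; the remaining 17/46 takes 17/2 hours.
Total = 3 + 17/2 = 23/2 hours.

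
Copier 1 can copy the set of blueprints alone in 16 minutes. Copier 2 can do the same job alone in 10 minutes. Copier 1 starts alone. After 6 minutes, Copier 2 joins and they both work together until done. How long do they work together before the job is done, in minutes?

In the first 6 minutes Copier 1 alone does 6/16 = 3/8 of the job, leaving 5/8.
Once everyone is working, combined rate: 1/16 + 1/10 = (5 + 8)/80 = 13/80 per minute.
Remaining 5/8 at 13/80 per minute takes 50/13 minutes.

50/13 minutes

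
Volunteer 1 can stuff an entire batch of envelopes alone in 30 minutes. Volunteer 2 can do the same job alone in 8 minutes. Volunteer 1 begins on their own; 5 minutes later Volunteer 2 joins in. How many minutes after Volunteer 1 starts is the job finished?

195/19 minutes

In the first 5 minutes Volunteer 1 alone does 5/30 = 1/6 of the job, leaving 5/6.
Once everyone is working, combined rate: 1/30 + 1/8 = (4 + 15)/120 = 19/120 per minute.
Remaining 5/6 at 19/120 per minute takes 100/19 minutes.
Total from the start = 5 + 100/19 = 195/19 minutes.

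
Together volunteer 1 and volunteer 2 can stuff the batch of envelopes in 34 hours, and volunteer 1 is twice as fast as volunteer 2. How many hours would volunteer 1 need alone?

51 hours

Let volunteer 2's rate be r; then volunteer 1's rate is 2r, so together (2 + 1)r = 3r = 1/34.
Thus r = 1/102 per hour.
Volunteer 2 alone: 102 hours; volunteer 1 alone: 51 hours.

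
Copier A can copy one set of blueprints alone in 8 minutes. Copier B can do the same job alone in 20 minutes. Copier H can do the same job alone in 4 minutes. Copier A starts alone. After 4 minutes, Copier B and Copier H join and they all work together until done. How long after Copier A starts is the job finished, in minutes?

In the first 4 minutes Copier A alone does 4/8 = 1/2 of the job, leaving 1/2.
Once everyone is working, combined rate: 1/8 + 1/20 + 1/4 = (5 + 2 + 10)/40 = 17/40 per minute.
Remaining 1/2 at 17/40 per minute takes 20/17 minutes.
Total from the start = 4 + 20/17 = 88/17 minutes.

88/17 minutes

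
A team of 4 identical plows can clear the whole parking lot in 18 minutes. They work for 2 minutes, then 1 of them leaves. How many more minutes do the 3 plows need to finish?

One plow does 1/72 of the job per minute.
After 2 minutes with 4 plows, 1/9 is done (8/9 left).
With 3 plows the rate is 3/72 = 1/24, so the rest takes 8/9 ÷ 1/24 = 64/3 minutes.

64/3 minutes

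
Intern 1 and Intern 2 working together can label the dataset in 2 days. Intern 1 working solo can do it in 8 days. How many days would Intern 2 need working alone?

Combined rate is 1/2 per day.
Known contribution: 1/8 per day.
So Intern 2's rate is 1/2 − 1/8 = 3/8, meaning 8/3 days alone.

8/3 days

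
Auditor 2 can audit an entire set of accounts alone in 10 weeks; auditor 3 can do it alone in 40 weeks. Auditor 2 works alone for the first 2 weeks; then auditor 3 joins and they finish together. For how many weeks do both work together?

32/5 weeks

In 2 weeks auditor 2 does 2/10 = 1/5 of the job, leaving 4/5.
Auditor 2 and auditor 3 together work at 1/8 per week, so finishing takes 4/5 ÷ 1/8 = 32/5 weeks.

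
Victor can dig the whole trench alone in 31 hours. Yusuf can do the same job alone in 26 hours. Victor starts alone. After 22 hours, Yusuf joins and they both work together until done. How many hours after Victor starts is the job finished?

496/19 hours

In the first 22 hours Victor alone does 22/31 of the job, leaving 9/31.
Once everyone is working, combined rate: 1/31 + 1/26 = (26 + 31)/806 = 57/806 per hour.
Remaining 9/31 at 57/806 per hour takes 78/19 hours.
Total from the start = 22 + 78/19 = 496/19 hours.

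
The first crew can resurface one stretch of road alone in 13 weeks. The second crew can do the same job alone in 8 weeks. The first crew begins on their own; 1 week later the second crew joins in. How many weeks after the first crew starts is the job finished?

39/7 weeks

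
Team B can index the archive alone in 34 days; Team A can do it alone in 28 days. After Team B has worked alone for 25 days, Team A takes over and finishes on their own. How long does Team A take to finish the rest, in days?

In 25 days Team B does 25/34 of the job, leaving 9/34.
Team A works at 1/28 per day, so finishing takes 9/34 ÷ 1/28 = 126/17 days.

126/17 days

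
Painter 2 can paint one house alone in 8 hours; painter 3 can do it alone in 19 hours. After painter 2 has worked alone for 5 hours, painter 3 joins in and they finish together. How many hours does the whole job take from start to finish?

64/9 hours

In 5 hours painter 2 does 5/8 of the job, leaving 3/8.
Painter 2 and painter 3 together work at 27/152 per hour, so finishing takes 3/8 ÷ 27/152 = 19/9 hours.
Total time = 5 + 19/9 = 64/9 hours.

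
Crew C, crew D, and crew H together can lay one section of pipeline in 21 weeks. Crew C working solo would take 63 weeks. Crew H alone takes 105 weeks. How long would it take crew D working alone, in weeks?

45 weeks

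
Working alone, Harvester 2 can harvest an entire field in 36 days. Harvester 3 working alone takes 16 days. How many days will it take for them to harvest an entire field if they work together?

Combined rate: 1/36 + 1/16 = (4 + 9)/144 = 13/144 per day.
Time = 1 ÷ (13/144) = 144/13 days.

144/13 days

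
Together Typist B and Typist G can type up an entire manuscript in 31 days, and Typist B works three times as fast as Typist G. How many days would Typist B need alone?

124/3 days

Let Typist G's rate be r; then Typist B's rate is 3r, so together (3 + 1)r = 4r = 1/31.
Thus r = 1/124 per day.
Typist G alone: 124 days; Typist B alone: 124/3 days.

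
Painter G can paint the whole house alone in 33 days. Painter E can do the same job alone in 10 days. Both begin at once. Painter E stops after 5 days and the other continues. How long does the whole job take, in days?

33/2 days

In the first 5 days the combined rate is 43/330, so 43/66 of the job is done, leaving 23/66.
After Painter E leaves the rate is 1/33 per day; the remaining 23/66 takes 23/2 days.
Total = 5 + 23/2 = 33/2 days.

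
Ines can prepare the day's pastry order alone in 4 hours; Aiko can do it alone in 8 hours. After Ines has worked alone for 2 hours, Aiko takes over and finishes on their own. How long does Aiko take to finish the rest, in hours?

4 hours

In 2 hours Ines does 2/4 = 1/2 of the job, leaving 1/2.
Aiko works at 1/8 per hour, so finishing takes 1/2 ÷ 1/8 = 4 hours.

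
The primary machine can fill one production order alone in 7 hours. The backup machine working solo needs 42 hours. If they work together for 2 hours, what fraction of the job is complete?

Combined rate: 1/7 + 1/42 = (6 + 1)/42 = 7/42 = 1/6 per hour.
In 2 hours they complete 2·1/6 = 1/3 of the job.

1/3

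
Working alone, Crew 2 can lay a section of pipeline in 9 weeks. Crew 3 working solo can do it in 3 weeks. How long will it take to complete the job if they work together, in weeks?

Combined rate: 1/9 + 1/3 = (1 + 3)/9 = 4/9 per week.
Time = 1 ÷ (4/9) = 9/4 weeks.

9/4 weeks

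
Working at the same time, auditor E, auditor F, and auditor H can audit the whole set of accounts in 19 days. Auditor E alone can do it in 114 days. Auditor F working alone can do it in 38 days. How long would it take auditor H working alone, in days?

57 days

Combined rate is 1/19 per day.
Known contribution: 1/114 + 1/38 = (1 + 3)/114 = 4/114 = 2/57 per day.
So auditor H's rate is 1/19 − 2/57 = 1/57, meaning 57 days alone.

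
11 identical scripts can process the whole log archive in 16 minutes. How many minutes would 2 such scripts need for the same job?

Total work is 11·16 = 176 script-minutes.
With 2 scripts: 176/2 = 88 minutes.

88 minutes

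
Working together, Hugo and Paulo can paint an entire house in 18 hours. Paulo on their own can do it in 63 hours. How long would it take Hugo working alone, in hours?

126/5 hours

Combined rate is 1/18 per hour.
Known contribution: 1/63 per hour.
So Hugo's rate is 1/18 − 1/63 = 5/126, meaning 126/5 hours alone.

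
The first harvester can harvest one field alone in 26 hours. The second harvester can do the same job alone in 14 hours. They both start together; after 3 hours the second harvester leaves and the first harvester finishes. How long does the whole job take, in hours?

In the first 3 hours the combined rate is 10/91, so 30/91 of the job is done, leaving 61/91.
After the second harvester leaves the rate is 1/26 per hour; the remaining 61/91 takes 122/7 hours.
Total = 3 + 122/7 = 143/7 hours.

143/7 hours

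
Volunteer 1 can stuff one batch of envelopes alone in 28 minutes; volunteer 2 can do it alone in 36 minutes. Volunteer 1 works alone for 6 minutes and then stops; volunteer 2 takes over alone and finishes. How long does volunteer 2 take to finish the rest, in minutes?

198/7 minutes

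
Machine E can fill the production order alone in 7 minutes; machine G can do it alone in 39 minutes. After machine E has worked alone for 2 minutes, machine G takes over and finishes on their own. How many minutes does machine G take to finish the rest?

In 2 minutes machine E does 2/7 of the job, leaving 5/7.
Machine G works at 1/39 per minute, so finishing takes 5/7 ÷ 1/39 = 195/7 minutes.

195/7 minutes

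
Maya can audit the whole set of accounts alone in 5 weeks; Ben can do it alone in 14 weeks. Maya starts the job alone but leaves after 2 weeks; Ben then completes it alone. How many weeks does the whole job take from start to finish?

In 2 weeks Maya does 2/5 of the job, leaving 3/5.
Ben works at 1/14 per week, so finishing takes 3/5 ÷ 1/14 = 42/5 weeks.
Total time = 2 + 42/5 = 52/5 weeks.

52/5 weeks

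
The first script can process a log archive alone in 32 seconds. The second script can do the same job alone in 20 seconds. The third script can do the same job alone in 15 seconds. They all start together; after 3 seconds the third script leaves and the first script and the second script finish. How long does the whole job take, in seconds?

128/13 seconds

In the first 3 seconds the combined rate is 71/480, so 71/160 of the job is done, leaving 89/160.
After the third script leaves the rate is 13/160 per second; the remaining 89/160 takes 89/13 seconds.
Total = 3 + 89/13 = 128/13 seconds.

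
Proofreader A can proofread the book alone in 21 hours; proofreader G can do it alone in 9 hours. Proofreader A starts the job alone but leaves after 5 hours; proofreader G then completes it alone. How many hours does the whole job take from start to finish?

83/7 hours

In 5 hours proofreader A does 5/21 of the job, leaving 16/21.
Proofreader G works at 1/9 per hour, so finishing takes 16/21 ÷ 1/9 = 48/7 hours.
Total time = 5 + 48/7 = 83/7 hours.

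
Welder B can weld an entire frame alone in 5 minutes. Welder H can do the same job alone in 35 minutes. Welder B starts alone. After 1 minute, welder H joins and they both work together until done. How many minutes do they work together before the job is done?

In the first 1 minute welder B alone does 1/5 of the job, leaving 4/5.
Once everyone is working, combined rate: 1/5 + 1/35 = (7 + 1)/35 = 8/35 per minute.
Remaining 4/5 at 8/35 per minute takes 7/2 minutes.

7/2 minutes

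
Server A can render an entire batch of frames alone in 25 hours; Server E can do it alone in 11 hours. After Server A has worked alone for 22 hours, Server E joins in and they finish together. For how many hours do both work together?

11/12 hours

In 22 hours Server A does 22/25 of the job, leaving 3/25.
Server A and Server E together work at 36/275 per hour, so finishing takes 3/25 ÷ 36/275 = 11/12 hours.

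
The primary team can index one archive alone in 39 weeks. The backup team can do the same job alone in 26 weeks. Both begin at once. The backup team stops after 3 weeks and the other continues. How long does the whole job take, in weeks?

69/2 weeks

In the first 3 weeks the combined rate is 5/78, so 5/26 of the job is done, leaving 21/26.
After the backup team leaves the rate is 1/39 per week; the remaining 21/26 takes 63/2 weeks.
Total = 3 + 63/2 = 69/2 weeks.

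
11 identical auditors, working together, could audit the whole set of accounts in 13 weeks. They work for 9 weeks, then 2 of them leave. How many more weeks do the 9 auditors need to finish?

44/9 weeks

One auditor does 1/143 of the job per week.
After 9 weeks with 11 auditors, 9/13 is done (4/13 left).
With 9 auditors the rate is 9/143, so the rest takes 4/13 ÷ 9/143 = 44/9 weeks.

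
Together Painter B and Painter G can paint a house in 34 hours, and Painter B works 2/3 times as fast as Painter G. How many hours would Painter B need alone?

85 hours

Let Painter G's rate be r; then Painter B's rate is (2/3)r, so together (2/3 + 1)r = (5/3)r = 1/34.
Thus r = 3/170 per hour.
Painter G alone: 170/3 hours; Painter B alone: 85 hours.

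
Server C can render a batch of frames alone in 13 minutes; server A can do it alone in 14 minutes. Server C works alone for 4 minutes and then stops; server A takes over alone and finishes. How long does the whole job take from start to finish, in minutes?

178/13 minutes

In 4 minutes server C does 4/13 of the job, leaving 9/13.
Server A works at 1/14 per minute, so finishing takes 9/13 ÷ 1/14 = 126/13 minutes.
Total time = 4 + 126/13 = 178/13 minutes.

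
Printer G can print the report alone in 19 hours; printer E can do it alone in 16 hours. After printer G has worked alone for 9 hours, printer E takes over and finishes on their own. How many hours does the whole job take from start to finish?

In 9 hours printer G does 9/19 of the job, leaving 10/19.
Printer E works at 1/16 per hour, so finishing takes 10/19 ÷ 1/16 = 160/19 hours.
Total time = 9 + 160/19 = 331/19 hours.

331/19 hours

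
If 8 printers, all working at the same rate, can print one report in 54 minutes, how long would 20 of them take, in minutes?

108/5 minutes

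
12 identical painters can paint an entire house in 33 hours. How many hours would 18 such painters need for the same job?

Total work is 12·33 = 396 painter-hours.
With 18 painters: 396/18 = 22 hours.

22 hours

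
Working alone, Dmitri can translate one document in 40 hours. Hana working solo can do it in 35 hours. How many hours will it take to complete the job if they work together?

56/3 hours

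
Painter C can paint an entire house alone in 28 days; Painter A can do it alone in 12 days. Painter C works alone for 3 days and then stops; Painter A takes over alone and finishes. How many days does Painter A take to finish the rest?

In 3 days Painter C does 3/28 of the job, leaving 25/28.
Painter A works at 1/12 per day, so finishing takes 25/28 ÷ 1/12 = 75/7 days.

75/7 days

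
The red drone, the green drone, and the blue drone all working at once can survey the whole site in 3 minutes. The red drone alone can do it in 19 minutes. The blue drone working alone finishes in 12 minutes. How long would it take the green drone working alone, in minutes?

Combined rate is 1/3 per minute.
Known contribution: 1/19 + 1/12 = (12 + 19)/228 = 31/228 per minute.
So the green drone's rate is 1/3 − 31/228 = 15/76, meaning 76/15 minutes alone.

76/15 minutes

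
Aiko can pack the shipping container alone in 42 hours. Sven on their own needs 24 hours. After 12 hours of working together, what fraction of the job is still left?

3/14

Combined rate: 1/42 + 1/24 = (4 + 7)/168 = 11/168 per hour.
In 12 hours they complete 12·11/168 = 11/14 of the job.
So 3/14 remains.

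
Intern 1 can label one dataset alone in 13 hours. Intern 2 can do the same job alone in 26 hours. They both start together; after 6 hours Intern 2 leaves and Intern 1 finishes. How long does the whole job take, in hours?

10 hours

In the first 6 hours the combined rate is 3/26, so 9/13 of the job is done, leaving 4/13.
After Intern 2 leaves the rate is 1/13 per hour; the remaining 4/13 takes 4 hours.
Total = 6 + 4 = 10 hours.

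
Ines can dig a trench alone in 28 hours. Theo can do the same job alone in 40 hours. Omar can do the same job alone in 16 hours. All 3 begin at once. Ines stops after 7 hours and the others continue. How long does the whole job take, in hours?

In the first 7 hours the combined rate is 69/560, so 69/80 of the job is done, leaving 11/80.
After Ines leaves the rate is 7/80 per hour; the remaining 11/80 takes 11/7 hours.
Total = 7 + 11/7 = 60/7 hours.

60/7 hours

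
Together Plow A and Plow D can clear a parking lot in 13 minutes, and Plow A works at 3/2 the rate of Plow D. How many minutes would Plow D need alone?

Let Plow D's rate be r; then Plow A's rate is (3/2)r, so together (3/2 + 1)r = (5/2)r = 1/13.
Thus r = 2/65 per minute.
Plow D alone: 65/2 minutes; Plow A alone: 65/3 minutes.

65/2 minutes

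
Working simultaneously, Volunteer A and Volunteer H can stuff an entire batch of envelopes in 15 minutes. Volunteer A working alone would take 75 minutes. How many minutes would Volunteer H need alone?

75/4 minutes

Combined rate is 1/15 per minute.
Known contribution: 1/75 per minute.
So Volunteer H's rate is 1/15 − 1/75 = 4/75, meaning 75/4 minutes alone.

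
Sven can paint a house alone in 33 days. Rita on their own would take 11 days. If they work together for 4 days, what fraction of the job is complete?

Combined rate: 1/33 + 1/11 = (1 + 3)/33 = 4/33 per day.
In 4 days they complete 4·4/33 = 16/33 of the job.

16/33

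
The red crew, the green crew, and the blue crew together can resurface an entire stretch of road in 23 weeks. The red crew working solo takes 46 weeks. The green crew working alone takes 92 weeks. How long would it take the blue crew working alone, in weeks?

92 weeks

Combined rate is 1/23 per week.
Known contribution: 1/46 + 1/92 = (2 + 1)/92 = 3/92 per week.
So the blue crew's rate is 1/23 − 3/92 = 1/92, meaning 92 weeks alone.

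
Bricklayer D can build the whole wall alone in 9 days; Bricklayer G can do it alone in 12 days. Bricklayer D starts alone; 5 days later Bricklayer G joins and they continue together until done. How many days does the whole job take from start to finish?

51/7 days

In 5 days Bricklayer D does 5/9 of the job, leaving 4/9.
Bricklayer D and Bricklayer G together work at 7/36 per day, so finishing takes 4/9 ÷ 7/36 = 16/7 days.
Total time = 5 + 16/7 = 51/7 days.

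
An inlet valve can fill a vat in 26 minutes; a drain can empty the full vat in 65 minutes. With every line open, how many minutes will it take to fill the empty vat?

Net rate = 1/26 − 1/65 = (5 − 2)/130 = 3/130 per minute.
Filling time = 1 ÷ (3/130) = 130/3 minutes.

130/3 minutes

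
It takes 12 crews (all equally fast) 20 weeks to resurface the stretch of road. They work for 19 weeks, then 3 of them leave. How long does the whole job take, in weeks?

One crew does 1/240 of the job per week.
After 19 weeks with 12 crews, 19/20 is done (1/20 left).
With 9 crews the rate is 9/240 = 3/80, so the rest takes 1/20 ÷ 3/80 = 4/3 weeks.
Total = 19 + 4/3 = 61/3 weeks.

61/3 weeks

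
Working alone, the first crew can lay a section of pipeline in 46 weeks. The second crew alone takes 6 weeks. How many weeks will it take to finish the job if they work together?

Combined rate: 1/46 + 1/6 = (3 + 23)/138 = 26/138 = 13/69 per week.
Time = 1 ÷ (13/69) = 69/13 weeks.

69/13 weeks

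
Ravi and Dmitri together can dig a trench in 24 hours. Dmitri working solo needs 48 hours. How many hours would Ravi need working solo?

48 hours

Combined rate is 1/24 per hour.
Known contribution: 1/48 per hour.
So Ravi's rate is 1/24 − 1/48 = 1/48, meaning 48 hours alone.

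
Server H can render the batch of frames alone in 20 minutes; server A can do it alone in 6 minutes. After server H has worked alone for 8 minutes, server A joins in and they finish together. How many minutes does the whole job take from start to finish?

In 8 minutes server H does 8/20 = 2/5 of the job, leaving 3/5.
Server H and server A together work at 13/60 per minute, so finishing takes 3/5 ÷ 13/60 = 36/13 minutes.
Total time = 8 + 36/13 = 140/13 minutes.

140/13 minutes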